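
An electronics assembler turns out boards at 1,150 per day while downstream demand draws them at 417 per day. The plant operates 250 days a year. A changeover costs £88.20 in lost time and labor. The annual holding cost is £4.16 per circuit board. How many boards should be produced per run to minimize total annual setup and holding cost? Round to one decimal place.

Q* ≈ 2,633.5 boards

Annual demand D = 417 × 250 = 104,250.
Production build-up factor (1 − d/p) = 1 − 417/1,150 = 0.6374.
Q* = √(2DS / (H(1 − d/p))) = √(2 × 104,250 × 88.2 / (4.16 × 0.6374)).
= √(18,389,700 / 2.6515) ≈ 2633.526.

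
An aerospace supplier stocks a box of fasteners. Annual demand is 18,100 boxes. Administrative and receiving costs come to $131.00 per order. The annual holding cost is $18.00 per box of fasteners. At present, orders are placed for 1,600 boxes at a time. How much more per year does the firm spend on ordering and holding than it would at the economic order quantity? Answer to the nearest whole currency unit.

Extra cost ≈ $6,643 per year

EOQ = √(2DS/H) = √(2 × 18,100 × 131 / 18) ≈ 513.28.
Cost at Q* = (D/Q*)S + (Q*/2)H = √(2DSH) ≈ $9,239.03.
Cost at Q = 1,600: (18,100/1,600)×131 + (1,600/2)×18 = $1,481.94 + $14,400.00 = $15,881.94.
Excess = $15,881.94 − $9,239.03 = $6,642.91.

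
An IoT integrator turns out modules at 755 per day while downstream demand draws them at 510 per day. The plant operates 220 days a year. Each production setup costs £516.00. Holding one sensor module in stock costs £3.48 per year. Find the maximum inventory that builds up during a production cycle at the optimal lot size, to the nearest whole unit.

I_max ≈ 3,286 modules

Annual demand D = 510 × 220 = 112,200.
Production build-up factor (1 − d/p) = 1 − 510/755 = 0.3245.
Q* = √(2DS / (H(1 − d/p))) = √(2 × 112,200 × 516 / (3.48 × 0.3245)).
= √(115,790,400 / 1.1293) ≈ 10125.981.
Maximum inventory = Q*(1 − d/p) = 10125.981 × 0.3245 ≈ 3285.914.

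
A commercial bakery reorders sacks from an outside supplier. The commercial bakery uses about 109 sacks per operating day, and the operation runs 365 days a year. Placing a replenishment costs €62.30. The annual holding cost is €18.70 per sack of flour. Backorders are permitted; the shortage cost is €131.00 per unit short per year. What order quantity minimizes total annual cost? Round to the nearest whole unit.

Annual demand D = 109 × 365 = 39,785.
With planned backorders, Q* = √(2DS/H) · √((H+B)/B).
√(2DS/H) = √(2 × 39,785 × 62.3 / 18.7) = 514.870.
√((H+B)/B) = √((18.7+131)/131) = 1.0690.
Q* ≈ 550.393.

Q* ≈ 550 sacks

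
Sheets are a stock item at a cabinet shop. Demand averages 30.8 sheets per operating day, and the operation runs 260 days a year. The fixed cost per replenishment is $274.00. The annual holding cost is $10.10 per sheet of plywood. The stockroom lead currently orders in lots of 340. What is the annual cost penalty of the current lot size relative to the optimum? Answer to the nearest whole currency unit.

Annual demand D = 30.8 × 260 = 8,008.
EOQ = √(2DS/H) = √(2 × 8,008 × 274 / 10.1) ≈ 659.16.
Cost at Q* = (D/Q*)S + (Q*/2)H = √(2DSH) ≈ $6,657.53.
Cost at Q = 340: (8,008/340)×274 + (340/2)×10.1 = $6,453.51 + $1,717.00 = $8,170.51.
Excess = $8,170.51 − $6,657.53 = $1,512.98.

Extra cost ≈ $1,513 per year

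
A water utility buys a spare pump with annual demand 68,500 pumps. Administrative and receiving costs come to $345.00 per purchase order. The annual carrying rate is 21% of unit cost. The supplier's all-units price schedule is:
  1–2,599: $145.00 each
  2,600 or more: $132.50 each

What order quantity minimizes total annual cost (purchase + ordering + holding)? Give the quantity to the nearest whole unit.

Q* ≈ 2,600 pumps

Holding cost per unit per year at price C is H = 0.21·C.
For each price level, check whether its EOQ is feasible; otherwise the best quantity at that price is the breakpoint.
EOQ at $145.00 = 1245.9 (feasible in tier 1): TC = 68,500×$145.00 + (68,500/1245.9)×345 + (1245.9/2)×0.21×$145.00 = $9,970,437.04.
EOQ at $132.50 = 1303.3 < 2600, so use break Q=2600: TC = 68,500×$132.50 + (68,500/2600.0)×345 + (2600.0/2)×0.21×$132.50 = $9,121,511.92.
Lowest total cost is $9,121,511.92 at Q = 2600.0.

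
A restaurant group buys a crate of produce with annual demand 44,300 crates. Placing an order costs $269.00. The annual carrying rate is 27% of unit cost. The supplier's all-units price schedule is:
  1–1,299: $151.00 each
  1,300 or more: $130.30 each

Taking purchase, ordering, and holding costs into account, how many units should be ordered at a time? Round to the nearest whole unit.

Q* ≈ 1,300 crates

Holding cost per unit per year at price C is H = 0.27·C.
Candidates are each tier's EOQ (if it falls in that tier) and each price-break quantity.
EOQ at $151.00 = 764.6 (feasible in tier 1): TC = 44,300×$151.00 + (44,300/764.6)×269 + (764.6/2)×0.27×$151.00 = $6,720,471.91.
EOQ at $130.30 = 823.1 < 1300, so use break Q=1300: TC = 44,300×$130.30 + (44,300/1300.0)×269 + (1300.0/2)×0.27×$130.30 = $5,804,324.34.
Lowest total cost is $5,804,324.34 at Q = 1300.0.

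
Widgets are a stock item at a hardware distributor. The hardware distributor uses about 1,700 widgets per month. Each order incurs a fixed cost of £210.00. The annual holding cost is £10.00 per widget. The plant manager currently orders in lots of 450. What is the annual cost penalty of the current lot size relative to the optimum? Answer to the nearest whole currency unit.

Annual demand D = 1,700 × 12 = 20,400.
EOQ = √(2DS/H) = √(2 × 20,400 × 210 / 10) ≈ 925.63.
Cost at Q* = (D/Q*)S + (Q*/2)H = √(2DSH) ≈ £9,256.35.
Cost at Q = 450: (20,400/450)×210 + (450/2)×10 = £9,520.00 + £2,250.00 = £11,770.00.
Excess = £11,770.00 − £9,256.35 = £2,513.65.

Extra cost ≈ £2,514 per year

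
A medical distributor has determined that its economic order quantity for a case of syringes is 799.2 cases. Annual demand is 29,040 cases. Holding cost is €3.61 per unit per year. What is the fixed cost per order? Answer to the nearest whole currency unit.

Invert the EOQ relation Q*² = 2DS/H.
From Q* = √(2DS/H): S = Q*²H / (2D) = 799.2² × 3.61 / (2 × 29,040) = 39.7001.

S ≈ €40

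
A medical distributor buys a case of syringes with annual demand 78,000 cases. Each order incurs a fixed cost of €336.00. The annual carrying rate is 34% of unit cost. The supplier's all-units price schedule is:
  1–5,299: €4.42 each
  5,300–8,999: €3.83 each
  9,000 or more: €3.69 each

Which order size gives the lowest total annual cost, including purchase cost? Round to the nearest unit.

Holding cost per unit per year at price C is H = 0.34·C.
Evaluate total cost at each tier's feasible EOQ or, if the EOQ is below the tier, at the tier's minimum quantity.
Tier 1 (€4.42): EOQ = 5905.8 exceeds tier's upper bound 5299, so this tier is dominated.
EOQ at €3.83 = 6344.4 (feasible in tier 2): TC = 78,000×€3.83 + (78,000/6344.4)×336 + (6344.4/2)×0.34×€3.83 = €307,001.73.
EOQ at €3.69 = 6463.7 < 9000, so use break Q=9000: TC = 78,000×€3.69 + (78,000/9000.0)×336 + (9000.0/2)×0.34×€3.69 = €296,377.70.
Lowest total cost is €296,377.70 at Q = 9000.0.

Q* ≈ 9,000 cases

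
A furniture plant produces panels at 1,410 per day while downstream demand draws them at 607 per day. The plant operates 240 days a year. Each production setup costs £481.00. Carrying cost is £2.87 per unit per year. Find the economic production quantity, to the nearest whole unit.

Annual demand D = 607 × 240 = 145,680.
Production build-up factor (1 − d/p) = 1 − 607/1,410 = 0.5695.
Q* = √(2DS / (H(1 − d/p))) = √(2 × 145,680 × 481 / (2.87 × 0.5695)).
= √(140,144,160 / 1.6345) ≈ 9259.730.

Q* ≈ 9,260 panels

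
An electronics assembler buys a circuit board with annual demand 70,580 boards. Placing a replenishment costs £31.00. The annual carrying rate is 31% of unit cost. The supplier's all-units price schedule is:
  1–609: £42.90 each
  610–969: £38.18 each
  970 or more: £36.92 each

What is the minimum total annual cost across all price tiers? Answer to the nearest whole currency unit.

Holding cost per unit per year at price C is H = 0.31·C.
For each price level, check whether its EOQ is feasible; otherwise the best quantity at that price is the breakpoint.
EOQ at £42.90 = 573.6 (feasible in tier 1): TC = 70,580×£42.90 + (70,580/573.6)×31 + (573.6/2)×0.31×£42.90 = £3,035,510.62.
EOQ at £38.18 = 608.0 < 610, so use break Q=610: TC = 70,580×£38.18 + (70,580/610.0)×31 + (610.0/2)×0.31×£38.18 = £2,701,941.17.
EOQ at £36.92 = 618.3 < 970, so use break Q=970: TC = 70,580×£36.92 + (70,580/970.0)×31 + (970.0/2)×0.31×£36.92 = £2,613,620.17.
Lowest total cost among the candidates is at Q = 970.0.

TC* ≈ £2,613,620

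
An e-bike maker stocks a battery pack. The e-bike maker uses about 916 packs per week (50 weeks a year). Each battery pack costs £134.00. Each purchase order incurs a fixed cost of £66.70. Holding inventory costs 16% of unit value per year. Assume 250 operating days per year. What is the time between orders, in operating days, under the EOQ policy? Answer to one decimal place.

Annual demand D = 916 × 50 = 45,800.
Holding cost H = 0.16 × £134.00 = £21.4400 per unit per year.
The optimal lot size = √(2DS/H) = √(2 × 45,800 × 66.7 / 21.44) ≈ 533.82.
Cycle time = Q*/D × 250 = 533.82 / 45,800 × 250 ≈ 2.914 days.

T ≈ 2.9 days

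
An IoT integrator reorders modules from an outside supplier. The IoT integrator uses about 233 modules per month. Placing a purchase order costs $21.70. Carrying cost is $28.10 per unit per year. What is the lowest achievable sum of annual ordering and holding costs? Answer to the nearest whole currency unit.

TC* ≈ $1,847

Annual demand D = 233 × 12 = 2,796.
EOQ = √(2DS/H) = √(2 × 2,796 × 21.7 / 28.1) ≈ 65.71.
At the optimum the two cost components are equal, so total cost = 2·(Q*/2)H = Q*·H.
Minimum total = √(2DSH) = √(2 × 2,796 × 21.7 × 28.1) ≈ 1846.574.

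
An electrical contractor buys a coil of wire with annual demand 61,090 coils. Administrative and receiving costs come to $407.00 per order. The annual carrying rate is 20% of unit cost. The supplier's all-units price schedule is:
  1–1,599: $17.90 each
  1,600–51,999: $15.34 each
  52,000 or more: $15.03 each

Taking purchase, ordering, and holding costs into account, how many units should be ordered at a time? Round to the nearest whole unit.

Holding cost per unit per year at price C is H = 0.20·C.
For each price level, check whether its EOQ is feasible; otherwise the best quantity at that price is the breakpoint.
Tier 1 ($17.90): EOQ = 3727.0 exceeds tier's upper bound 1599, so this tier is dominated.
EOQ at $15.34 = 4026.0 (feasible in tier 2): TC = 61,090×$15.34 + (61,090/4026.0)×407 + (4026.0/2)×0.20×$15.34 = $949,472.25.
EOQ at $15.03 = 4067.3 < 52000, so use break Q=52000: TC = 61,090×$15.03 + (61,090/52000.0)×407 + (52000.0/2)×0.20×$15.03 = $996,816.85.
Lowest total cost is $949,472.25 at Q = 4026.0.

Q* ≈ 4,026 coils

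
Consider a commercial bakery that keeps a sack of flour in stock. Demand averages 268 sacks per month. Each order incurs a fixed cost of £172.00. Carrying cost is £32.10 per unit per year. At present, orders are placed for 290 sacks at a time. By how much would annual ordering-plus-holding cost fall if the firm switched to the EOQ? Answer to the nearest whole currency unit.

Annual demand D = 268 × 12 = 3,216.
EOQ = √(2DS/H) = √(2 × 3,216 × 172 / 32.1) ≈ 185.65.
Cost at Q* = (D/Q*)S + (Q*/2)H = √(2DSH) ≈ £5,959.22.
Cost at Q = 290: (3,216/290)×172 + (290/2)×32.1 = £1,907.42 + £4,654.50 = £6,561.92.
Excess = £6,561.92 − £5,959.22 = £602.70.

Extra cost ≈ £603 per year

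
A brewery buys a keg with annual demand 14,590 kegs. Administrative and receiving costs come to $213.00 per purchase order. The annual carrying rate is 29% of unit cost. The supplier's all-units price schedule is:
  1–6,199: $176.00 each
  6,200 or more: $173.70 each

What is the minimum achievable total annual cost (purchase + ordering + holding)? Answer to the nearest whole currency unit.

Holding cost per unit per year at price C is H = 0.29·C.
Candidates are each tier's EOQ (if it falls in that tier) and each price-break quantity.
EOQ at $176.00 = 349.0 (feasible in tier 1): TC = 14,590×$176.00 + (14,590/349.0)×213 + (349.0/2)×0.29×$176.00 = $2,585,650.98.
EOQ at $173.70 = 351.3 < 6200, so use break Q=6200: TC = 14,590×$173.70 + (14,590/6200.0)×213 + (6200.0/2)×0.29×$173.70 = $2,690,940.54.
Lowest total cost among the candidates is at Q = 349.0.

TC* ≈ $2,585,651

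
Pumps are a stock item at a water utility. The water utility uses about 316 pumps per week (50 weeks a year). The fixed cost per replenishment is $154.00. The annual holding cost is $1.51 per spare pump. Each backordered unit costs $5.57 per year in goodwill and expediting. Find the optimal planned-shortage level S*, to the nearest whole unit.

S* ≈ 432 pumps

Annual demand D = 316 × 50 = 15,800.
With planned backorders, Q* = √(2DS/H) · √((H+B)/B).
√(2DS/H) = √(2 × 15,800 × 154 / 1.51) = 1795.211.
√((H+B)/B) = √((1.51+5.57)/5.57) = 1.1274.
Q* ≈ 2023.972.
S* = Q* · H/(H+B) = 2023.972 × 1.51/7.08 ≈ 431.666.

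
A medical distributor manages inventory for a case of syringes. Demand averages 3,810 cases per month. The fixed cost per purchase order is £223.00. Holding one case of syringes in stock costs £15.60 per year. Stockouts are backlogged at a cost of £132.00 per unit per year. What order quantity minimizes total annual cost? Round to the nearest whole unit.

Q* ≈ 1,209 cases

Annual demand D = 3,810 × 12 = 45,720.
With planned backorders, Q* = √(2DS/H) · √((H+B)/B).
√(2DS/H) = √(2 × 45,720 × 223 / 15.6) = 1143.295.
√((H+B)/B) = √((15.6+132)/132) = 1.0574.
Q* ≈ 1208.967.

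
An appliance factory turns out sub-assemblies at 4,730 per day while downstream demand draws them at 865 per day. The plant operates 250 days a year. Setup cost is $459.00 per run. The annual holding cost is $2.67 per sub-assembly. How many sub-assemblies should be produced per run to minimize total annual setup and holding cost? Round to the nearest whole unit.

Annual demand D = 865 × 250 = 216,250.
Production build-up factor (1 − d/p) = 1 − 865/4,730 = 0.8171.
Q* = √(2DS / (H(1 − d/p))) = √(2 × 216,250 × 459 / (2.67 × 0.8171)).
= √(198,517,500 / 2.1817) ≈ 9538.928.

Q* ≈ 9,539 sub-assemblies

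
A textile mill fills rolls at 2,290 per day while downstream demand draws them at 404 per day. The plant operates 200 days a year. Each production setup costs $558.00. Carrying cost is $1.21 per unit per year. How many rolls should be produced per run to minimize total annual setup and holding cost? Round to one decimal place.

Q* ≈ 9,512.4 rolls

Annual demand D = 404 × 200 = 80,800.
Production build-up factor (1 − d/p) = 1 − 404/2,290 = 0.8236.
Q* = √(2DS / (H(1 − d/p))) = √(2 × 80,800 × 558 / (1.21 × 0.8236)).
= √(90,172,800 / 0.9965) ≈ 9512.441.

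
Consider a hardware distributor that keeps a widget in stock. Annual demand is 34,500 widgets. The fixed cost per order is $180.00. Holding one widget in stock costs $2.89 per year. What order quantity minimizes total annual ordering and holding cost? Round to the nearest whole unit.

Q* ≈ 2,073 widgets

EOQ = √(2DS / H) = √(2 × 34,500 × 180 / 2.89).
= √(12,420,000 / 2.89) = √4,297,577.8547 ≈ 2073.060.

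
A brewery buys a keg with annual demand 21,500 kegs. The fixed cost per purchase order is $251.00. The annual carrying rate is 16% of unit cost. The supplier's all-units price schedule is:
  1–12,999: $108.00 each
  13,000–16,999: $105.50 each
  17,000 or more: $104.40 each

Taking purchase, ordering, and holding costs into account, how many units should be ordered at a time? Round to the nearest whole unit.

Q* ≈ 790 kegs

Holding cost per unit per year at price C is H = 0.16·C.
Evaluate total cost at each tier's feasible EOQ or, if the EOQ is below the tier, at the tier's minimum quantity.
EOQ at $108.00 = 790.3 (feasible in tier 1): TC = 21,500×$108.00 + (21,500/790.3)×251 + (790.3/2)×0.16×$108.00 = $2,335,656.61.
EOQ at $105.50 = 799.6 < 13000, so use break Q=13000: TC = 21,500×$105.50 + (21,500/13000.0)×251 + (13000.0/2)×0.16×$105.50 = $2,378,385.12.
EOQ at $104.40 = 803.8 < 17000, so use break Q=17000: TC = 21,500×$104.40 + (21,500/17000.0)×251 + (17000.0/2)×0.16×$104.40 = $2,386,901.44.
Lowest total cost is $2,335,656.61 at Q = 790.3.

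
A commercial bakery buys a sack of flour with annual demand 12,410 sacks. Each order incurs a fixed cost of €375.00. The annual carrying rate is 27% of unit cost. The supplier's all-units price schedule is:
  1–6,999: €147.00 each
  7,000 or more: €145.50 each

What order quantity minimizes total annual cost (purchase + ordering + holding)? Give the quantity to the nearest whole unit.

Holding cost per unit per year at price C is H = 0.27·C.
Evaluate total cost at each tier's feasible EOQ or, if the EOQ is below the tier, at the tier's minimum quantity.
EOQ at €147.00 = 484.3 (feasible in tier 1): TC = 12,410×€147.00 + (12,410/484.3)×375 + (484.3/2)×0.27×€147.00 = €1,843,490.16.
EOQ at €145.50 = 486.7 < 7000, so use break Q=7000: TC = 12,410×€145.50 + (12,410/7000.0)×375 + (7000.0/2)×0.27×€145.50 = €1,943,817.32.
Lowest total cost is €1,843,490.16 at Q = 484.3.

Q* ≈ 484 sacks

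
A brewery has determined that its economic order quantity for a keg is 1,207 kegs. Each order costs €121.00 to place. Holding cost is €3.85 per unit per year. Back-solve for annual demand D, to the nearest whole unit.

D ≈ 23,177 kegs per year

Squaring Q* = √(2DS/H) gives Q*² = 2DS/H.
From Q* = √(2DS/H): D = Q*²H / (2S) = 1,207² × 3.85 / (2 × 121) = 23177.143.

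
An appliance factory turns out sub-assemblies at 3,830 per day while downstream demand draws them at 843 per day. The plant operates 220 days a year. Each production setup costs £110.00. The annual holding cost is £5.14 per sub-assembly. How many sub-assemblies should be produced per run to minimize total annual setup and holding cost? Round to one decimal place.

Q* ≈ 3,190.3 sub-assemblies

Annual demand D = 843 × 220 = 185,460.
Production build-up factor (1 − d/p) = 1 − 843/3,830 = 0.7799.
Q* = √(2DS / (H(1 − d/p))) = √(2 × 185,460 × 110 / (5.14 × 0.7799)).
= √(40,801,200 / 4.0087) ≈ 3190.338.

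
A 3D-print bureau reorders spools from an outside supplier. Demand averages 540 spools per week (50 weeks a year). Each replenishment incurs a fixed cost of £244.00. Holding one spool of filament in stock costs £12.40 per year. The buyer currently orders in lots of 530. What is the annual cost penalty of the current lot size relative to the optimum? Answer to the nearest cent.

Extra cost ≈ £2,934.08 per year

Annual demand D = 540 × 50 = 27,000.
EOQ = √(2DS/H) = √(2 × 27,000 × 244 / 12.4) ≈ 1030.82.
Cost at Q* = (D/Q*)S + (Q*/2)H = √(2DSH) ≈ £12,782.11.
Cost at Q = 530: (27,000/530)×244 + (530/2)×12.4 = £12,430.19 + £3,286.00 = £15,716.19.
Excess = £15,716.19 − £12,782.11 = £2,934.08.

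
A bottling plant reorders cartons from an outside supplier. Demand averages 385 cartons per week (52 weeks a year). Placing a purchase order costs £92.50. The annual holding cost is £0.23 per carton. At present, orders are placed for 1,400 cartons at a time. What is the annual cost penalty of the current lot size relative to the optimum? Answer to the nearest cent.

Annual demand D = 385 × 52 = 20,020.
EOQ = √(2DS/H) = √(2 × 20,020 × 92.5 / 0.23) ≈ 4012.86.
Cost at Q* = (D/Q*)S + (Q*/2)H = √(2DSH) ≈ £922.96.
Cost at Q = 1,400: (20,020/1,400)×92.5 + (1,400/2)×0.23 = £1,322.75 + £161.00 = £1,483.75.
Excess = £1,483.75 − £922.96 = £560.79.

Extra cost ≈ £560.79 per year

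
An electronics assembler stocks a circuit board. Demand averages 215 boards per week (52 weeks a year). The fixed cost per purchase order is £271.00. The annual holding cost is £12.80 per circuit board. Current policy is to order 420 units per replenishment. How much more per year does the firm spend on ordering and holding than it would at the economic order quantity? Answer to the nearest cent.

Annual demand D = 215 × 52 = 11,180.
EOQ = √(2DS/H) = √(2 × 11,180 × 271 / 12.8) ≈ 688.04.
Cost at Q* = (D/Q*)S + (Q*/2)H = √(2DSH) ≈ £8,806.95.
Cost at Q = 420: (11,180/420)×271 + (420/2)×12.8 = £7,213.76 + £2,688.00 = £9,901.76.
Excess = £9,901.76 − £8,806.95 = £1,094.81.

Extra cost ≈ £1,094.81 per year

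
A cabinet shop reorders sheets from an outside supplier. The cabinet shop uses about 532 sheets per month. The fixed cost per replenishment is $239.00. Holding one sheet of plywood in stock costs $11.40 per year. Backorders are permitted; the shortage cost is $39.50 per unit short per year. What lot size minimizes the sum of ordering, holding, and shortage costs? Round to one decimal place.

Q* ≈ 587.3 sheets

Annual demand D = 532 × 12 = 6,384.
With planned backorders, Q* = √(2DS/H) · √((H+B)/B).
√(2DS/H) = √(2 × 6,384 × 239 / 11.4) = 517.378.
√((H+B)/B) = √((11.4+39.5)/39.5) = 1.1352.
Q* ≈ 587.311.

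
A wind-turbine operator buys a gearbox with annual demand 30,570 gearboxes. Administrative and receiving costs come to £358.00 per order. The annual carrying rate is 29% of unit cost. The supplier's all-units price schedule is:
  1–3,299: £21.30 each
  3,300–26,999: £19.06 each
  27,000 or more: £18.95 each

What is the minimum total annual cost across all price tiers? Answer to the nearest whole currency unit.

TC* ≈ £595,101

Holding cost per unit per year at price C is H = 0.29·C.
Evaluate total cost at each tier's feasible EOQ or, if the EOQ is below the tier, at the tier's minimum quantity.
EOQ at £21.30 = 1882.4 (feasible in tier 1): TC = 30,570×£21.30 + (30,570/1882.4)×358 + (1882.4/2)×0.29×£21.30 = £662,768.68.
EOQ at £19.06 = 1990.0 < 3300, so use break Q=3300: TC = 30,570×£19.06 + (30,570/3300.0)×358 + (3300.0/2)×0.29×£19.06 = £595,100.79.
EOQ at £18.95 = 1995.7 < 27000, so use break Q=27000: TC = 30,570×£18.95 + (30,570/27000.0)×358 + (27000.0/2)×0.29×£18.95 = £653,896.09.
Lowest total cost among the candidates is at Q = 3300.0.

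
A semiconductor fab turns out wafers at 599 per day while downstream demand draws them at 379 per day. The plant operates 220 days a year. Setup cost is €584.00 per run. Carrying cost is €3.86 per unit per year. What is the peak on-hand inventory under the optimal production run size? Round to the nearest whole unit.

I_max ≈ 3,044 wafers

Annual demand D = 379 × 220 = 83,380.
Production build-up factor (1 − d/p) = 1 − 379/599 = 0.3673.
Q* = √(2DS / (H(1 − d/p))) = √(2 × 83,380 × 584 / (3.86 × 0.3673)).
= √(97,387,840 / 1.4177) ≈ 8288.211.
Maximum inventory = Q*(1 − d/p) = 8288.211 × 0.3673 ≈ 3044.084.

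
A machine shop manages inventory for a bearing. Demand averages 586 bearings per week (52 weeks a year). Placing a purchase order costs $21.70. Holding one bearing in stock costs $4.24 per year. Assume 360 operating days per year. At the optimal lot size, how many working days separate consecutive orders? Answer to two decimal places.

T ≈ 6.60 days

Annual demand D = 586 × 52 = 30,472.
EOQ = √(2DS/H) = √(2 × 30,472 × 21.7 / 4.24) ≈ 558.49.
Cycle time = Q*/D × 360 = 558.49 / 30,472 × 360 ≈ 6.598 days.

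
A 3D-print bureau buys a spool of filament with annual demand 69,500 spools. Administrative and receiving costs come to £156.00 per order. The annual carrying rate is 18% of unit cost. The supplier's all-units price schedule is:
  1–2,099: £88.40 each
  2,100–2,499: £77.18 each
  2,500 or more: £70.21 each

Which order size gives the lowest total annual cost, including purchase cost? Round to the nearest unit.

Holding cost per unit per year at price C is H = 0.18·C.
For each price level, check whether its EOQ is feasible; otherwise the best quantity at that price is the breakpoint.
EOQ at £88.40 = 1167.4 (feasible in tier 1): TC = 69,500×£88.40 + (69,500/1167.4)×156 + (1167.4/2)×0.18×£88.40 = £6,162,375.14.
EOQ at £77.18 = 1249.3 < 2100, so use break Q=2100: TC = 69,500×£77.18 + (69,500/2100.0)×156 + (2100.0/2)×0.18×£77.18 = £5,383,759.88.
EOQ at £70.21 = 1309.9 < 2500, so use break Q=2500: TC = 69,500×£70.21 + (69,500/2500.0)×156 + (2500.0/2)×0.18×£70.21 = £4,899,729.05.
Lowest total cost is £4,899,729.05 at Q = 2500.0.

Q* ≈ 2,500 spools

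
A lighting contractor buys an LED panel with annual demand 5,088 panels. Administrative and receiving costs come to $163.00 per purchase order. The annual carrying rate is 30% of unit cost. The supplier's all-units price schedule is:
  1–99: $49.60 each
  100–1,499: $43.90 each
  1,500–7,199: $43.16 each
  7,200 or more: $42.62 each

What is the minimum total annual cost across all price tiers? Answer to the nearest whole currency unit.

TC* ≈ $228,037

Holding cost per unit per year at price C is H = 0.30·C.
Evaluate total cost at each tier's feasible EOQ or, if the EOQ is below the tier, at the tier's minimum quantity.
Tier 1 ($49.60): EOQ = 333.9 exceeds tier's upper bound 99, so this tier is dominated.
EOQ at $43.90 = 354.9 (feasible in tier 2): TC = 5,088×$43.90 + (5,088/354.9)×163 + (354.9/2)×0.30×$43.90 = $228,037.06.
EOQ at $43.16 = 357.9 < 1500, so use break Q=1500: TC = 5,088×$43.16 + (5,088/1500.0)×163 + (1500.0/2)×0.30×$43.16 = $229,861.98.
EOQ at $42.62 = 360.2 < 7200, so use break Q=7200: TC = 5,088×$42.62 + (5,088/7200.0)×163 + (7200.0/2)×0.30×$42.62 = $262,995.35.
Lowest total cost among the candidates is at Q = 354.9.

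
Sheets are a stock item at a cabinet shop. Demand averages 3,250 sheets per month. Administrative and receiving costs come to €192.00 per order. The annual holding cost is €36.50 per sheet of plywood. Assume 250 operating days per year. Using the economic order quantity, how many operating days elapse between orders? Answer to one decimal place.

T ≈ 4.1 days

Annual demand D = 3,250 × 12 = 39,000.
The optimal lot size = √(2DS/H) = √(2 × 39,000 × 192 / 36.5) ≈ 640.55.
Cycle time = Q*/D × 250 = 640.55 / 39,000 × 250 ≈ 4.106 days.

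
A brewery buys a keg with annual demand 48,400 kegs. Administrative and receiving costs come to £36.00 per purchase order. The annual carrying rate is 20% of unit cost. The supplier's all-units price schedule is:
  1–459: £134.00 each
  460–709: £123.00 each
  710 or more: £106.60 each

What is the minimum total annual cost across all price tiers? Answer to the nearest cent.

Holding cost per unit per year at price C is H = 0.20·C.
Evaluate total cost at each tier's feasible EOQ or, if the EOQ is below the tier, at the tier's minimum quantity.
EOQ at £134.00 = 360.6 (feasible in tier 1): TC = 48,400×£134.00 + (48,400/360.6)×36 + (360.6/2)×0.20×£134.00 = £6,495,263.99.
EOQ at £123.00 = 376.4 < 460, so use break Q=460: TC = 48,400×£123.00 + (48,400/460.0)×36 + (460.0/2)×0.20×£123.00 = £5,962,645.83.
EOQ at £106.60 = 404.3 < 710, so use break Q=710: TC = 48,400×£106.60 + (48,400/710.0)×36 + (710.0/2)×0.20×£106.60 = £5,169,462.68.
Lowest total cost among the candidates is at Q = 710.0.

TC* ≈ £5,169,462.68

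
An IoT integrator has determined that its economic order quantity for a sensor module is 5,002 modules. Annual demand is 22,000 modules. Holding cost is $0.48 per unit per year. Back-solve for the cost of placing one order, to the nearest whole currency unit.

Squaring Q* = √(2DS/H) gives Q*² = 2DS/H.
From Q* = √(2DS/H): S = Q*²H / (2D) = 5,002² × 0.48 / (2 × 22,000) = 272.9455.

S ≈ $273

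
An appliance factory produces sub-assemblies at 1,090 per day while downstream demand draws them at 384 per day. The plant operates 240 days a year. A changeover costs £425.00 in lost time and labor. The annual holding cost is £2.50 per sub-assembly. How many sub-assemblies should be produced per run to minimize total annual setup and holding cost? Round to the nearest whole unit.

Q* ≈ 6,955 sub-assemblies

Annual demand D = 384 × 240 = 92,160.
Production build-up factor (1 − d/p) = 1 − 384/1,090 = 0.6477.
Q* = √(2DS / (H(1 − d/p))) = √(2 × 92,160 × 425 / (2.5 × 0.6477)).
= √(78,336,000 / 1.6193) ≈ 6955.392.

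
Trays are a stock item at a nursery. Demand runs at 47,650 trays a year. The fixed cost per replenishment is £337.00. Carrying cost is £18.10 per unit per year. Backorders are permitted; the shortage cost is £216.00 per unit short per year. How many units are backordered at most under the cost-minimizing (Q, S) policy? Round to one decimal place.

S* ≈ 107.2 trays

With planned backorders, Q* = √(2DS/H) · √((H+B)/B).
√(2DS/H) = √(2 × 47,650 × 337 / 18.1) = 1332.055.
√((H+B)/B) = √((18.1+216)/216) = 1.0411.
Q* ≈ 1386.743.
S* = Q* · H/(H+B) = 1386.743 × 18.1/234.1 ≈ 107.219.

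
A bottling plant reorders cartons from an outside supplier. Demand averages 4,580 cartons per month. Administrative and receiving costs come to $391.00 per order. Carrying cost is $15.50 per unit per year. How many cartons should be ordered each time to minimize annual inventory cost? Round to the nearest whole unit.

Q* ≈ 1,665 cartons

Annual demand D = 4,580 × 12 = 54,960.
EOQ = √(2DS / H) = √(2 × 54,960 × 391 / 15.5).
= √(42,978,720 / 15.5) = √2,772,820.6452 ≈ 1665.179.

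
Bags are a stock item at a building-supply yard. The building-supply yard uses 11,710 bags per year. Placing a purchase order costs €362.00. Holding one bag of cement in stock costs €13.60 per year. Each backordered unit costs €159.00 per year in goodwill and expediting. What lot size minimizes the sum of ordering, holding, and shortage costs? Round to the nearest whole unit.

With planned backorders, Q* = √(2DS/H) · √((H+B)/B).
√(2DS/H) = √(2 × 11,710 × 362 / 13.6) = 789.548.
√((H+B)/B) = √((13.6+159)/159) = 1.0419.
Q* ≈ 822.622.

Q* ≈ 823 bags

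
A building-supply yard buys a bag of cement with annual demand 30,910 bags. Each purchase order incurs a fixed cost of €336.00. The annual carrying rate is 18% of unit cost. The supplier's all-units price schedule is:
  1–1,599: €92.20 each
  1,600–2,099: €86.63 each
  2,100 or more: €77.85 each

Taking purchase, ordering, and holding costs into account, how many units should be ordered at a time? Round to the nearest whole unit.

Holding cost per unit per year at price C is H = 0.18·C.
Evaluate total cost at each tier's feasible EOQ or, if the EOQ is below the tier, at the tier's minimum quantity.
EOQ at €92.20 = 1118.7 (feasible in tier 1): TC = 30,910×€92.20 + (30,910/1118.7)×336 + (1118.7/2)×0.18×€92.20 = €2,868,468.75.
EOQ at €86.63 = 1154.2 < 1600, so use break Q=1600: TC = 30,910×€86.63 + (30,910/1600.0)×336 + (1600.0/2)×0.18×€86.63 = €2,696,699.12.
EOQ at €77.85 = 1217.5 < 2100, so use break Q=2100: TC = 30,910×€77.85 + (30,910/2100.0)×336 + (2100.0/2)×0.18×€77.85 = €2,426,002.75.
Lowest total cost is €2,426,002.75 at Q = 2100.0.

Q* ≈ 2,100 bags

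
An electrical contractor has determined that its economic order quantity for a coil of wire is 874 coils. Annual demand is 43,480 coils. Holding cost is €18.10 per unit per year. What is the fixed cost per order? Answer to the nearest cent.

Invert the EOQ relation Q*² = 2DS/H.
From Q* = √(2DS/H): S = Q*²H / (2D) = 874² × 18.1 / (2 × 43,480) = 158.9944.

S ≈ €158.99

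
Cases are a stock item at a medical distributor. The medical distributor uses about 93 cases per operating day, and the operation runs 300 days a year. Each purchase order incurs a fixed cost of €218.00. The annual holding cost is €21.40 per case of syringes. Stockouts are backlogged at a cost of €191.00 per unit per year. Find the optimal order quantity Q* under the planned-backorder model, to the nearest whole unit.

Q* ≈ 795 cases

Annual demand D = 93 × 300 = 27,900.
With planned backorders, Q* = √(2DS/H) · √((H+B)/B).
√(2DS/H) = √(2 × 27,900 × 218 / 21.4) = 753.943.
√((H+B)/B) = √((21.4+191)/191) = 1.0545.
Q* ≈ 795.058.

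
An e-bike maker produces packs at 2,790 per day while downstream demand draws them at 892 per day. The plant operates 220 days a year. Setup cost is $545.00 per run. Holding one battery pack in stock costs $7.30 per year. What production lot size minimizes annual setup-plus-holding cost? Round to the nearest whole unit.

Annual demand D = 892 × 220 = 196,240.
Production build-up factor (1 − d/p) = 1 − 892/2,790 = 0.6803.
Q* = √(2DS / (H(1 − d/p))) = √(2 × 196,240 × 545 / (7.3 × 0.6803)).
= √(213,901,600 / 4.9661) ≈ 6562.957.

Q* ≈ 6,563 packs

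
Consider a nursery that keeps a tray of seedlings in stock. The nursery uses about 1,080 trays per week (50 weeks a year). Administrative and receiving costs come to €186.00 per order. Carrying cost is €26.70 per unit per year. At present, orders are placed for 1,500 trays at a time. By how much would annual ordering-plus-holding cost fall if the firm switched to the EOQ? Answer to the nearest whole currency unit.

Annual demand D = 1,080 × 50 = 54,000.
EOQ = √(2DS/H) = √(2 × 54,000 × 186 / 26.7) ≈ 867.39.
Cost at Q* = (D/Q*)S + (Q*/2)H = √(2DSH) ≈ €23,159.22.
Cost at Q = 1,500: (54,000/1,500)×186 + (1,500/2)×26.7 = €6,696.00 + €20,025.00 = €26,721.00.
Excess = €26,721.00 − €23,159.22 = €3,561.78.

Extra cost ≈ €3,562 per year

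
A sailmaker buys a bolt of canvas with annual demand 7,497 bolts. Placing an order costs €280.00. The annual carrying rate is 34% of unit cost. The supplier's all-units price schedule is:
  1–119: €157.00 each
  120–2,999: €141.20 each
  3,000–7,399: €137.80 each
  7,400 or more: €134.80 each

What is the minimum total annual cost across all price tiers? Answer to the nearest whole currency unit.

TC* ≈ €1,072,773

Holding cost per unit per year at price C is H = 0.34·C.
For each price level, check whether its EOQ is feasible; otherwise the best quantity at that price is the breakpoint.
Tier 1 (€157.00): EOQ = 280.4 exceeds tier's upper bound 119, so this tier is dominated.
EOQ at €141.20 = 295.7 (feasible in tier 2): TC = 7,497×€141.20 + (7,497/295.7)×280 + (295.7/2)×0.34×€141.20 = €1,072,773.33.
EOQ at €137.80 = 299.3 < 3000, so use break Q=3000: TC = 7,497×€137.80 + (7,497/3000.0)×280 + (3000.0/2)×0.34×€137.80 = €1,104,064.32.
EOQ at €134.80 = 302.7 < 7400, so use break Q=7400: TC = 7,497×€134.80 + (7,497/7400.0)×280 + (7400.0/2)×0.34×€134.80 = €1,180,457.67.
Lowest total cost among the candidates is at Q = 295.7.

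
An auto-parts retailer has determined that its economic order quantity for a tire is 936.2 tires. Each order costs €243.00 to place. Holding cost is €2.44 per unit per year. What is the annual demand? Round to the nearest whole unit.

D ≈ 4,400 tires per year

Invert the EOQ relation Q*² = 2DS/H.
From Q* = √(2DS/H): D = Q*²H / (2S) = 936.2² × 2.44 / (2 × 243) = 4400.387.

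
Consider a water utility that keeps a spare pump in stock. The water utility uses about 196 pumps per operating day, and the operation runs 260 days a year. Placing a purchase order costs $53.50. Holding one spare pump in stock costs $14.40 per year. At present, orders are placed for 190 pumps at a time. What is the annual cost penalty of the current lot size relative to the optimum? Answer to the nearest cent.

Extra cost ≈ $6,856.16 per year

Annual demand D = 196 × 260 = 50,960.
EOQ = √(2DS/H) = √(2 × 50,960 × 53.5 / 14.4) ≈ 615.35.
Cost at Q* = (D/Q*)S + (Q*/2)H = √(2DSH) ≈ $8,861.10.
Cost at Q = 190: (50,960/190)×53.5 + (190/2)×14.4 = $14,349.26 + $1,368.00 = $15,717.26.
Excess = $15,717.26 − $8,861.10 = $6,856.16.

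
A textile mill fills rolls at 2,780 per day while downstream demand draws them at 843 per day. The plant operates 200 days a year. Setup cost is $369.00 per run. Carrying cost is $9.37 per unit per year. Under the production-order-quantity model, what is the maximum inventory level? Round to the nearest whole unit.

Annual demand D = 843 × 200 = 168,600.
Production build-up factor (1 − d/p) = 1 − 843/2,780 = 0.6968.
Q* = √(2DS / (H(1 − d/p))) = √(2 × 168,600 × 369 / (9.37 × 0.6968)).
= √(124,426,800 / 6.5287) ≈ 4365.608.
Maximum inventory = Q*(1 − d/p) = 4365.608 × 0.6968 ≈ 3041.792.

I_max ≈ 3,042 rolls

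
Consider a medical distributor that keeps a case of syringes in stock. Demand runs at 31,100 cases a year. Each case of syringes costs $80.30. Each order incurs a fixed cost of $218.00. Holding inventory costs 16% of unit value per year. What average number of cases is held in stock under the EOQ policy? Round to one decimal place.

Holding cost H = 0.16 × $80.30 = $12.8480 per unit per year.
The optimal lot size = √(2DS/H) = √(2 × 31,100 × 218 / 12.848) ≈ 1027.32.
Average inventory = Q*/2 ≈ 1027.32 / 2 = 513.660.

Average inventory ≈ 513.7 cases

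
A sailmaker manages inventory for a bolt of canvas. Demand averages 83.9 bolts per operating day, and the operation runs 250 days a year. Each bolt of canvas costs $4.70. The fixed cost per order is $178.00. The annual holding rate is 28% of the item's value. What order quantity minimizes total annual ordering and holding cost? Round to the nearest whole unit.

Annual demand D = 83.9 × 250 = 20,975.
Holding cost H = 0.28 × $4.70 = $1.3160 per unit per year.
EOQ = √(2DS / H) = √(2 × 20,975 × 178 / 1.316).
= √(7,467,100 / 1.316) = √5,674,088.1459 ≈ 2382.034.

Q* ≈ 2,382 bolts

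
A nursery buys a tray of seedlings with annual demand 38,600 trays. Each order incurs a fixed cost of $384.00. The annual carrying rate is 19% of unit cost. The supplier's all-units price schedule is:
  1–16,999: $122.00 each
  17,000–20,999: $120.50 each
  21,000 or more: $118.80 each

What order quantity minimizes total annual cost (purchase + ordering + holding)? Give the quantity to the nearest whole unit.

Q* ≈ 1,131 trays

Holding cost per unit per year at price C is H = 0.19·C.
Evaluate total cost at each tier's feasible EOQ or, if the EOQ is below the tier, at the tier's minimum quantity.
EOQ at $122.00 = 1130.9 (feasible in tier 1): TC = 38,600×$122.00 + (38,600/1130.9)×384 + (1130.9/2)×0.19×$122.00 = $4,735,413.86.
EOQ at $120.50 = 1137.9 < 17000, so use break Q=17000: TC = 38,600×$120.50 + (38,600/17000.0)×384 + (17000.0/2)×0.19×$120.50 = $4,846,779.41.
EOQ at $118.80 = 1146.0 < 21000, so use break Q=21000: TC = 38,600×$118.80 + (38,600/21000.0)×384 + (21000.0/2)×0.19×$118.80 = $4,823,391.83.
Lowest total cost is $4,735,413.86 at Q = 1130.9.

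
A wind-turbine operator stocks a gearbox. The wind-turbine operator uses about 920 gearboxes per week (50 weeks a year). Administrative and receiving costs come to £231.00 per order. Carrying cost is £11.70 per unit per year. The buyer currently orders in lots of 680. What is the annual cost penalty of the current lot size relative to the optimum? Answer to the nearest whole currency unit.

Annual demand D = 920 × 50 = 46,000.
EOQ = √(2DS/H) = √(2 × 46,000 × 231 / 11.7) ≈ 1347.74.
Cost at Q* = (D/Q*)S + (Q*/2)H = √(2DSH) ≈ £15,768.59.
Cost at Q = 680: (46,000/680)×231 + (680/2)×11.7 = £15,626.47 + £3,978.00 = £19,604.47.
Excess = £19,604.47 − £15,768.59 = £3,835.88.

Extra cost ≈ £3,836 per year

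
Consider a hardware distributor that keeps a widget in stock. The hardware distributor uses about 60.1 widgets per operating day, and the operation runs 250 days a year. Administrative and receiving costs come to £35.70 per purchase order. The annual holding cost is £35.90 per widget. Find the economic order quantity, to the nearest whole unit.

Q* ≈ 173 widgets

Annual demand D = 60.1 × 250 = 15,025.
EOQ = √(2DS / H) = √(2 × 15,025 × 35.7 / 35.9).
= √(1,072,785 / 35.9) = √29,882.5905 ≈ 172.866.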